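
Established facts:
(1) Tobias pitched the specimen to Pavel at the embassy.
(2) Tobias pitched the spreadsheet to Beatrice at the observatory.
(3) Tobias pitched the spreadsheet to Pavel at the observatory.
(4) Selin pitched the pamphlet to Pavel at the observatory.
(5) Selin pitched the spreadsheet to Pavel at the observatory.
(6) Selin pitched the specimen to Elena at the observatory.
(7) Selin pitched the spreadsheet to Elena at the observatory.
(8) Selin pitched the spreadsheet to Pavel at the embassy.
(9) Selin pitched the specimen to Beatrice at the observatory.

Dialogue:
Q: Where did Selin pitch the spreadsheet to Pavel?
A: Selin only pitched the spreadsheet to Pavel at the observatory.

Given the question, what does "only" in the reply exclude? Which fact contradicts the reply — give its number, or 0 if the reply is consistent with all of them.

8

The question "Where did ...?" targets the setting, so in the reply the focus falls on "at the observatory".
"Only" then excludes alternative settings while the background — same agent, thing, recipient (Selin / the spreadsheet / Pavel) — is held fixed.
Fact (8) shares the background with a different setting (at the embassy) — counterexample.
(Fact (7) would refute a reading with focus on the recipient — but that is not what the question asks.)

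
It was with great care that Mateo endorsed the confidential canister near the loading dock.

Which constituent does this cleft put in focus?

with great care

In an it-cleft "It was X that/who ...", the clefted constituent X is the focus; the that/who-clause expresses the presupposed open proposition.
Here the focus is "with great care". The backgrounded (presupposed) material includes "Mateo", "the confidential canister" and "near the loading dock".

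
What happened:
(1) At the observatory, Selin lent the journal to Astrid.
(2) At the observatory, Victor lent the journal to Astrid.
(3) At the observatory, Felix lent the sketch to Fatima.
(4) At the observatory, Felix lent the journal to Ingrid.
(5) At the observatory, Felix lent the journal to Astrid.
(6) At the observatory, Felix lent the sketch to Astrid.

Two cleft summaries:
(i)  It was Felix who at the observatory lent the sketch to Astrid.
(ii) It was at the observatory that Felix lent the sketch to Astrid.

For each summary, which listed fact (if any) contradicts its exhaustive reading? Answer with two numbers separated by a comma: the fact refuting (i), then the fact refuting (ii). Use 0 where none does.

Summary (i) focuses "Felix" (the agent); background the sketch as thing and Astrid as recipient and at the observatory as setting. No fact matches that background with a different agent, so 0.
Summary (ii) focuses "at the observatory" (the setting); background Felix as agent and the sketch as thing and Astrid as recipient. No fact matches that background with a different setting, so 0.

0, 0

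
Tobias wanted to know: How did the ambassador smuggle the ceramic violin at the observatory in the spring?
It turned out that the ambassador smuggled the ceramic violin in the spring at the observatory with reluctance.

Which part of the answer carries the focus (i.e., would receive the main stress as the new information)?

The wh-word "how" asks about the manner.
In the answer, "the ambassador", "the ceramic violin", "at the observatory" and "in the spring" are given — repeated from the question.
The constituent filling the manner gap is "with reluctance"; that is the focus and would carry nuclear stress.

with reluctance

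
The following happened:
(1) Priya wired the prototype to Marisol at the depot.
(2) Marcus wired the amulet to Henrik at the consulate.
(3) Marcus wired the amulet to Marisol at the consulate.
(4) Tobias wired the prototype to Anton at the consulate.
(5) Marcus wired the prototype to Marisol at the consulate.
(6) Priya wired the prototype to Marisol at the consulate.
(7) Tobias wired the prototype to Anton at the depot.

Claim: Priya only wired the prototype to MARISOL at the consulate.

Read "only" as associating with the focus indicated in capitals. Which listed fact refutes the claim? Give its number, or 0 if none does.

0

The capitals mark "Marisol" as focus. So "only" rules out other recipients, with the rest (same agent, thing, setting (Priya / the prototype / at the consulate)) as background.
No fact matches same agent, thing, setting (Priya / the prototype / at the consulate) with a different recipient — every other fact differs on at least one backgrounded slot. So no fact refutes it.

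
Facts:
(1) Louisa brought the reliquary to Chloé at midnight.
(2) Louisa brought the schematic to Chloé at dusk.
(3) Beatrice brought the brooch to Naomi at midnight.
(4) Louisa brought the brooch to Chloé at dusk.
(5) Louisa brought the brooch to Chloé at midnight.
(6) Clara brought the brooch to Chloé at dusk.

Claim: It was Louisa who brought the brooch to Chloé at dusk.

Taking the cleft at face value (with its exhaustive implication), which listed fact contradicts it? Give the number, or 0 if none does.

6

The cleft puts "Louisa" in focus and presupposes the open proposition with thing = the brooch, recipient = Chloé, setting = at dusk.
Exhaustivity: Louisa is the only agent satisfying that background.
But fact (6) also has thing = the brooch, recipient = Chloé, setting = at dusk, with agent = Clara — so the exhaustive reading fails.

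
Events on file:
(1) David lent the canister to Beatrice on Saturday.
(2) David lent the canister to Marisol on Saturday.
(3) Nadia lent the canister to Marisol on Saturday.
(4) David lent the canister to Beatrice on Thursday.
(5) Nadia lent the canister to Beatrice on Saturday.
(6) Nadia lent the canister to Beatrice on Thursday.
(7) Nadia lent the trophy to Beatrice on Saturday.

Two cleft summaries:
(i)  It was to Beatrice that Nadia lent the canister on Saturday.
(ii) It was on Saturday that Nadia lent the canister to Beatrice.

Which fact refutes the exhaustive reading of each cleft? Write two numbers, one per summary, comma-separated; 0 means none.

(i): focus "Beatrice". Looking for same agent, thing, setting (Nadia / the canister / on Saturday) with some other recipient — fact (3) has Marisol there. Refuted.
(ii): focus "on Saturday". Looking for same agent, thing, recipient (Nadia / the canister / Beatrice) with some other setting — fact (6) has on Thursday there. Refuted.

3, 6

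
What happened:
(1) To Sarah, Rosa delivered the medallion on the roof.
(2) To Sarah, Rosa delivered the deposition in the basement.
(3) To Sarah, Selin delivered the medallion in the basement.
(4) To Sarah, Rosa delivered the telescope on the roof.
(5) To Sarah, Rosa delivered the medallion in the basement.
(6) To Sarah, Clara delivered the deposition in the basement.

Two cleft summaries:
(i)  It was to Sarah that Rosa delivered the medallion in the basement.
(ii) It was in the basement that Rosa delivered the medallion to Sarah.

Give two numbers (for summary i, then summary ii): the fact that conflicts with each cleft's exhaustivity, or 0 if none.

0, 1

Summary (i) focuses "Sarah" (the recipient); background Rosa as agent and the medallion as thing and in the basement as setting. No fact matches that background with a different recipient, so 0.
Summary (ii) focuses "in the basement" (the setting); background Rosa as agent and the medallion as thing and Sarah as recipient. Fact (1) matches that background with setting = on the roof — refutes (ii).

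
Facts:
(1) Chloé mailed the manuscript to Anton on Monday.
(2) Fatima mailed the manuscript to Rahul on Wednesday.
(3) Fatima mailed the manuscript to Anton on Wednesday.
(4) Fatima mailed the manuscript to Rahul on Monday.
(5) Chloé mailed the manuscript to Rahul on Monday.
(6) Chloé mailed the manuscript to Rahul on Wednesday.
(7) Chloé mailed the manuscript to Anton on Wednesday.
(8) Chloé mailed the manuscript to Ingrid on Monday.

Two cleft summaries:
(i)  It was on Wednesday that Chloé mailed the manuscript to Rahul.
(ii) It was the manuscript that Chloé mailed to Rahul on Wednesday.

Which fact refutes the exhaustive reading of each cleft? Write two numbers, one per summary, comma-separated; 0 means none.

5, 0

Summary (i) focuses "on Wednesday" (the setting); background same agent, thing, recipient (Chloé / the manuscript / Rahul). Fact (5) matches that background with setting = on Monday — refutes (i).
Summary (ii) focuses "the manuscript" (the thing); background same agent, recipient, setting (Chloé / Rahul / on Wednesday). No fact matches that background with a different thing, so 0.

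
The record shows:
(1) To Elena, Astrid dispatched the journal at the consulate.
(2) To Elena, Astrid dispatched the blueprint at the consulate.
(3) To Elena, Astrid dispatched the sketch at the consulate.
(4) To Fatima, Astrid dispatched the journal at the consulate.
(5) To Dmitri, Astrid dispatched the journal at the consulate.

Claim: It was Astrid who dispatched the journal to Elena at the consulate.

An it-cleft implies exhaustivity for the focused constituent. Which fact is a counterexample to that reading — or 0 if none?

0

Focus of the cleft: "Astrid" (the agent). Presupposed background: the journal as thing and Elena as recipient and at the consulate as setting.
Exhaustivity: Astrid is the only agent satisfying that background.
No listed fact matches the background with a different agent. Exhaustivity holds.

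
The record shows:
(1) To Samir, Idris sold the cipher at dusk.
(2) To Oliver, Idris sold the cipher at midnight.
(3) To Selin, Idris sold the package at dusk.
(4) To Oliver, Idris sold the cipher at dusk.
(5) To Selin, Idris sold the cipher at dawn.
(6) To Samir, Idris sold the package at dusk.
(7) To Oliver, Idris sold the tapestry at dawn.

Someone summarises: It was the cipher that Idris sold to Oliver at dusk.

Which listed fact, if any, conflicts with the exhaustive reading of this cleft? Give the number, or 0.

Focus of the cleft: "the cipher" (the thing). Presupposed background: same agent, recipient, setting (Idris / Oliver / at dusk).
The exhaustive reading says no other thing fits that background.
Every other fact differs from the presupposition on some backgrounded slot, so none challenges the exhaustivity.

0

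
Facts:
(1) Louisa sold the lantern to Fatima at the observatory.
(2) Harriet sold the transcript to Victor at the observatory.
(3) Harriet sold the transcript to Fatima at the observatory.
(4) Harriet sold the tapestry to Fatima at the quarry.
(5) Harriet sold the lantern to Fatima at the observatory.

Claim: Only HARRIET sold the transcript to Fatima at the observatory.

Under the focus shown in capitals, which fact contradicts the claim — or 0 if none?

Focus (in capitals) is "Harriet" — the agent. "Only" excludes alternative agents while holding fixed same thing, recipient, setting (the transcript / Fatima / at the observatory).
No fact matches same thing, recipient, setting (the transcript / Fatima / at the observatory) with a different agent — every other fact differs on at least one backgrounded slot. So no fact refutes it.

0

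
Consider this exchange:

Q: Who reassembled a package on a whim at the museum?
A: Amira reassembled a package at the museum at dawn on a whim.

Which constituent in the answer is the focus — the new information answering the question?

Amira

The wh-word "who" asks about the subject (agent).
In the answer, "a package", "on a whim" and "at the museum" are given — repeated from the question.
"at dawn" is also new, but it specifies the time, which is not what the question asks about — so it is not the focus.
The constituent filling the subject (agent) gap is "Amira"; that is the focus.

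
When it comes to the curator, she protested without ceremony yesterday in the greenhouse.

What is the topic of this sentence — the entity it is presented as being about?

the curator

The construction explicitly marks "the curator" as what the sentence is about — the topic.
The remainder of the clause is the comment (what is said about the topic).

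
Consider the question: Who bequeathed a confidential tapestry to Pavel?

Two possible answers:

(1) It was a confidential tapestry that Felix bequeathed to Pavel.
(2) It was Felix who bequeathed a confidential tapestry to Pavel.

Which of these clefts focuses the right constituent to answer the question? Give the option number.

2

The question word "who" targets the subject (agent).
Option (1) clefts "a confidential tapestry" — the direct object, not what was asked.
Option (2) clefts "Felix" — that matches what the question asks about.
So the congruent reply is (2).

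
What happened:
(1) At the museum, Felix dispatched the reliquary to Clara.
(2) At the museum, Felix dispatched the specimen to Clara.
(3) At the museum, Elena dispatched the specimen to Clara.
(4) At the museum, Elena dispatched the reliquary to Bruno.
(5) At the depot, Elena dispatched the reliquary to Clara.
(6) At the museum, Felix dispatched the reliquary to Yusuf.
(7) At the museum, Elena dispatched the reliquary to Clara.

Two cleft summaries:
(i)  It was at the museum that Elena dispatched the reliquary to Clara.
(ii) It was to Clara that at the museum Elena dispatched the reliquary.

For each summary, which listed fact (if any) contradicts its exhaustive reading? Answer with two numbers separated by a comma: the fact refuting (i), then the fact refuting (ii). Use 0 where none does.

5, 4

(i): focus "at the museum". Looking for same agent, thing, recipient (Elena / the reliquary / Clara) with some other setting — fact (5) has at the depot there. Refuted.
(ii): focus "Clara". Looking for same agent, thing, setting (Elena / the reliquary / at the museum) with some other recipient — fact (4) has Bruno there. Refuted.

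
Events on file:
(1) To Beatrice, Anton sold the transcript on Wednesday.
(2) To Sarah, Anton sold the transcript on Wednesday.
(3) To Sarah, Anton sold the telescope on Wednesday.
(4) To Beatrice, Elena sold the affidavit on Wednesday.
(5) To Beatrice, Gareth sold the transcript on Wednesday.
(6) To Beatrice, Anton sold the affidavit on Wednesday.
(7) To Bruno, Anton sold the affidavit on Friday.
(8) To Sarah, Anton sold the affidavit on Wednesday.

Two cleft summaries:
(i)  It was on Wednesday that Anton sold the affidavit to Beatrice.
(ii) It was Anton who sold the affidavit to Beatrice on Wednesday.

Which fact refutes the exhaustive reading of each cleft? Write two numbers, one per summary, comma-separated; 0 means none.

Summary (i) focuses "on Wednesday" (the setting); background Anton as agent and the affidavit as thing and Beatrice as recipient. No fact matches that background with a different setting, so 0.
Summary (ii) focuses "Anton" (the agent); background the affidavit as thing and Beatrice as recipient and on Wednesday as setting. Fact (4) matches that background with agent = Elena — refutes (ii).

0, 4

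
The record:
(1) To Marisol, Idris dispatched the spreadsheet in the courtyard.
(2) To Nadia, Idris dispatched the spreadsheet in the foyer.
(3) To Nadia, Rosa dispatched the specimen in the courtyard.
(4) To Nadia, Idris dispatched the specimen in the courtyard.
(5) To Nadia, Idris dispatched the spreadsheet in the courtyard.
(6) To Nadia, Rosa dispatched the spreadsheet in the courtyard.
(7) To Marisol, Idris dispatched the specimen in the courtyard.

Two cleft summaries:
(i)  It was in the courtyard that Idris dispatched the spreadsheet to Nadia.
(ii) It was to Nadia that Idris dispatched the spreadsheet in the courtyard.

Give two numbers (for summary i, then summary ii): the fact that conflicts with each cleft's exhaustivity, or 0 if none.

Summary (i) focuses "in the courtyard" (the setting); background Idris as agent and the spreadsheet as thing and Nadia as recipient. Fact (2) matches that background with setting = in the foyer — refutes (i).
Summary (ii) focuses "Nadia" (the recipient); background Idris as agent and the spreadsheet as thing and in the courtyard as setting. Fact (1) matches that background with recipient = Marisol — refutes (ii).

2, 1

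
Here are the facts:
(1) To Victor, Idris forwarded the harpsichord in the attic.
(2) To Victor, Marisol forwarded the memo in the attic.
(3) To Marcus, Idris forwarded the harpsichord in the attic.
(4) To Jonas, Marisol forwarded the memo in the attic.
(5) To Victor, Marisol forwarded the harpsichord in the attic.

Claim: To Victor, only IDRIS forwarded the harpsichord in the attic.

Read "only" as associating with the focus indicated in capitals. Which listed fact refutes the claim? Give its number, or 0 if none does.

5

The capitals mark "Idris" as focus. So "only" rules out other agents, with the rest (thing = the harpsichord, recipient = Victor, setting = in the attic) as background.
Fact (5) matches on thing = the harpsichord, recipient = Victor, setting = in the attic, but has agent = Marisol instead. That refutes the claim.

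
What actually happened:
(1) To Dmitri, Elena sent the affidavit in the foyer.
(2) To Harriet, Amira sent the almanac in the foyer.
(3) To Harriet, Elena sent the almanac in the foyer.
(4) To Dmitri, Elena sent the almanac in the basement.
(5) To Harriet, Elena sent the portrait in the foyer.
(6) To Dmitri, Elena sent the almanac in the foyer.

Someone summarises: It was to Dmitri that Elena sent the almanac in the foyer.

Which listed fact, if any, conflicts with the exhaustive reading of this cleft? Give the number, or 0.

The cleft puts "Dmitri" in focus and presupposes the open proposition with agent = Elena, thing = the almanac, setting = in the foyer.
Exhaustivity: Dmitri is the only recipient satisfying that background.
Fact (3) shares the background but with recipient = Harriet; exhaustivity is violated.

3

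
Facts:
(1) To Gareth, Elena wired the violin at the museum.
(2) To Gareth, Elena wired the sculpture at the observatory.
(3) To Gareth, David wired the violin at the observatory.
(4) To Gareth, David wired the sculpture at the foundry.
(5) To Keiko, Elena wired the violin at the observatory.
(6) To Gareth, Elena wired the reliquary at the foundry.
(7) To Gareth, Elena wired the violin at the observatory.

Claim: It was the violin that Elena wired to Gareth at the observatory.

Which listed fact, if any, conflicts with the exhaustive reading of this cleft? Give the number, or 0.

2

Focus of the cleft: "the violin" (the thing). Presupposed background: agent = Elena, recipient = Gareth, setting = at the observatory.
Exhaustivity: the violin is the only thing satisfying that background.
Fact (2) shares the background but with thing = the sculpture; exhaustivity is violated.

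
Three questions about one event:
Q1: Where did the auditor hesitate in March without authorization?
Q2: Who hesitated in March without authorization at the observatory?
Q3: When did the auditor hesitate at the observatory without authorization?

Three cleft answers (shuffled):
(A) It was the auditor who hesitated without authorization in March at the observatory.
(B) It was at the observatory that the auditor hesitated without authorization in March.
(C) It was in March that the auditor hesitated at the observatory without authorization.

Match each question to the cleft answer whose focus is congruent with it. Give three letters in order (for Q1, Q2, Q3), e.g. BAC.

BAC

Q1 asks about the location; cleft (B) focuses "at the observatory", which is the location — so Q1 → B.
Q2 asks about the subject (agent); cleft (A) focuses "the auditor", which is the subject (agent) — so Q2 → A.
Q3 asks about the time; cleft (C) focuses "in March", which is the time — so Q3 → C.
Mapping: Q1→B, Q2→A, Q3→C.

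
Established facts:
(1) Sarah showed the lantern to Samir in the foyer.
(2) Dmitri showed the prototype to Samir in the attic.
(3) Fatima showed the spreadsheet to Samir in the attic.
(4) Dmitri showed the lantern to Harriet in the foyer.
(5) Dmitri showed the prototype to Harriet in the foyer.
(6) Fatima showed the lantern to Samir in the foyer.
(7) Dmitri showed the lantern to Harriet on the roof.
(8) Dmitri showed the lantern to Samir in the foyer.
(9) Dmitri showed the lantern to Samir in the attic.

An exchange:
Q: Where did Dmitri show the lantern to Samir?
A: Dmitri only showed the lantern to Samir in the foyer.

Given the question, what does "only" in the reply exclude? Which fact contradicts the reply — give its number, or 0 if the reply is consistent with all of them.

Answering "Where did ...?" puts focus on the setting — here, "in the foyer".
So "only" ranges over settings; the rest (same agent, thing, recipient (Dmitri / the lantern / Samir)) is presupposed.
Fact (9) keeps same agent, thing, recipient (Dmitri / the lantern / Samir) but has setting = in the attic; that refutes the reply.
(Fact (4) would refute a reading with focus on the recipient — but that is not what the question asks.)

9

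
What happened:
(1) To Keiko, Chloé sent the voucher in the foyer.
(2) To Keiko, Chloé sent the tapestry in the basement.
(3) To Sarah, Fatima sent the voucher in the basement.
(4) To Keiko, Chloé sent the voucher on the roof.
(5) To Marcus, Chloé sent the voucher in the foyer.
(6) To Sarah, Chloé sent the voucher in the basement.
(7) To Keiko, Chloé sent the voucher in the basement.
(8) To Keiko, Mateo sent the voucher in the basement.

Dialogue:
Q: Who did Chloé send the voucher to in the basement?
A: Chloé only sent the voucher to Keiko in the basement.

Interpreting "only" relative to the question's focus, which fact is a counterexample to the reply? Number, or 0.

6

The question "Who did ... to ...?" targets the recipient, so in the reply the focus falls on "Keiko".
"Only" then excludes alternative recipients while the background — agent = Chloé, thing = the voucher, setting = in the basement — is held fixed.
Fact (6) keeps agent = Chloé, thing = the voucher, setting = in the basement but has recipient = Sarah; that refutes the reply.
(Fact (1) would refute a reading with focus on the setting — but that is not what the question asks.)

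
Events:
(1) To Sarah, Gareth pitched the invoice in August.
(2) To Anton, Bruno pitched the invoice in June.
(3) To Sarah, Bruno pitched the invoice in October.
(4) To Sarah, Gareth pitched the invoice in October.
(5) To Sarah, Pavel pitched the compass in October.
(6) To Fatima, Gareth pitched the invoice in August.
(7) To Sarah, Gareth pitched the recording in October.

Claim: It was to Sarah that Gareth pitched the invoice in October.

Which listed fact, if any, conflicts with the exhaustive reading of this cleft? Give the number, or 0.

0

The cleft puts "Sarah" in focus and presupposes the open proposition with same agent, thing, setting (Gareth / the invoice / in October).
The exhaustive reading says no other recipient fits that background.
No listed fact matches the background with a different recipient. Exhaustivity holds.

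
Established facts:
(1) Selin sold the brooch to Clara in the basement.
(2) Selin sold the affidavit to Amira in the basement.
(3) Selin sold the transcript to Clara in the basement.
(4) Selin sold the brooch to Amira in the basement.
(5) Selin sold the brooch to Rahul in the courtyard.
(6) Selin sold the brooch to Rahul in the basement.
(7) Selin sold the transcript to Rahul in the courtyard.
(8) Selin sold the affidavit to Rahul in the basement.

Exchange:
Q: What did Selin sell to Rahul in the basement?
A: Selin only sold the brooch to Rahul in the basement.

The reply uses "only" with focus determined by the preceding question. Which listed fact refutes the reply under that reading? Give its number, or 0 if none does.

The question "What did ...?" targets the thing, so in the reply the focus falls on "the brooch".
"Only" then excludes alternative things while the background — Selin as agent and Rahul as recipient and in the basement as setting — is held fixed.
Fact (8) keeps Selin as agent and Rahul as recipient and in the basement as setting but has thing = the affidavit; that refutes the reply.
(Fact (1) would refute a reading with focus on the recipient — but that is not what the question asks.)

8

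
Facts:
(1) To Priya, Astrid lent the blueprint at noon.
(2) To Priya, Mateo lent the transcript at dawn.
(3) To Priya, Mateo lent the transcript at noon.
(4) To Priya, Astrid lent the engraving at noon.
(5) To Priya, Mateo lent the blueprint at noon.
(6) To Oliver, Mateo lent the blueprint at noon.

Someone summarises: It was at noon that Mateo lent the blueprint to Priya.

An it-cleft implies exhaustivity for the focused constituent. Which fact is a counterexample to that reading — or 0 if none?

The cleft puts "at noon" in focus and presupposes the open proposition with Mateo as agent and the blueprint as thing and Priya as recipient.
Exhaustivity: at noon is the only setting satisfying that background.
Every other fact differs from the presupposition on some backgrounded slot, so none challenges the exhaustivity.

0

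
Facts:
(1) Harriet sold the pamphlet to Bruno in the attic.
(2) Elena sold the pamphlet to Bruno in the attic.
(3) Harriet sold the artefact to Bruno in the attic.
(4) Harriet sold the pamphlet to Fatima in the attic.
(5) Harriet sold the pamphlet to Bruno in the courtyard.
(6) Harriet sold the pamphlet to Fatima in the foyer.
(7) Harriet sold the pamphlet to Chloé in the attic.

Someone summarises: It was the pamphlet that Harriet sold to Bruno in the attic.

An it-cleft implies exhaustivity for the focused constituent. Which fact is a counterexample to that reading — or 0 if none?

3

Focus of the cleft: "the pamphlet" (the thing). Presupposed background: agent = Harriet, recipient = Bruno, setting = in the attic.
The exhaustive reading says no other thing fits that background.
But fact (3) also has agent = Harriet, recipient = Bruno, setting = in the attic, with thing = the artefact — so the exhaustive reading fails.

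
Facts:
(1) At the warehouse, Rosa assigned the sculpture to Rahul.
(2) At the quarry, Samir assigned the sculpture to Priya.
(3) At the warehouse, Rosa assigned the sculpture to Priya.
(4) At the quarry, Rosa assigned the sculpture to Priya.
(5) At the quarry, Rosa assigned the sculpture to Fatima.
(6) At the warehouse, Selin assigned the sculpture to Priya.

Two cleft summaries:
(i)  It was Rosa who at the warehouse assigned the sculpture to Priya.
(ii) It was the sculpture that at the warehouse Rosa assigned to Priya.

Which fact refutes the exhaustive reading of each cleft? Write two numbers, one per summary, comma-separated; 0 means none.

(i): focus "Rosa". Looking for same thing, recipient, setting (the sculpture / Priya / at the warehouse) with some other agent — fact (6) has Selin there. Refuted.
(ii): focus "the sculpture". No fact shares same agent, recipient, setting (Rosa / Priya / at the warehouse) with a different thing. 0.

6, 0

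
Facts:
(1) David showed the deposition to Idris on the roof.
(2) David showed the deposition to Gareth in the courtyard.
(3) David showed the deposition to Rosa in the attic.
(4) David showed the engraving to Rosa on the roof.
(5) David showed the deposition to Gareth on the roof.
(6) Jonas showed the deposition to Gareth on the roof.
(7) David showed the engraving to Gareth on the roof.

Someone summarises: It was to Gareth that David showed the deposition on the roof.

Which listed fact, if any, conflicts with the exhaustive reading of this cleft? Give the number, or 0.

1

The cleft puts "Gareth" in focus and presupposes the open proposition with David as agent and the deposition as thing and on the roof as setting.
Exhaustivity: Gareth is the only recipient satisfying that background.
Fact (1) shares the background but with recipient = Idris; exhaustivity is violated.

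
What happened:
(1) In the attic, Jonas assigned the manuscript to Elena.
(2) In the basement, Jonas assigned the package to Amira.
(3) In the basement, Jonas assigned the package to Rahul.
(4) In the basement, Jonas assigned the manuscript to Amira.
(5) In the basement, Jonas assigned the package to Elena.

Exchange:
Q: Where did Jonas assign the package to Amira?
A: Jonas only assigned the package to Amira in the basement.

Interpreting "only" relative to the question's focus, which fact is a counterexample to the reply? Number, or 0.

Answering "Where did ...?" puts focus on the setting — here, "in the basement".
"Only" then excludes alternative settings while the background — agent = Jonas, thing = the package, recipient = Amira — is held fixed.
No fact keeps agent = Jonas, thing = the package, recipient = Amira while changing the setting; every other fact differs on something backgrounded. The reply stands.
(Fact (3) would refute a reading with focus on the recipient — but that is not what the question asks.)

0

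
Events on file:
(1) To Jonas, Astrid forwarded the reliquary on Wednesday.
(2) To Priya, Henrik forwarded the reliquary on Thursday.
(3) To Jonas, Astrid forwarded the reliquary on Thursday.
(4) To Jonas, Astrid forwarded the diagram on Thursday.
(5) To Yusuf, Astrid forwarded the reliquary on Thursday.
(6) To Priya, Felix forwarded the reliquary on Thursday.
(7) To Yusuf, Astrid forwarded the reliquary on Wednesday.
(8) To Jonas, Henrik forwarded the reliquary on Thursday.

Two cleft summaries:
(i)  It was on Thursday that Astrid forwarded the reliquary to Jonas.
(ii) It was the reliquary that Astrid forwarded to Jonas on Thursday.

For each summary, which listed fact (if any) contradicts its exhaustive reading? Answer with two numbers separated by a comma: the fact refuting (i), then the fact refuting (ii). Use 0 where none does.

1, 4

Summary (i) focuses "on Thursday" (the setting); background Astrid as agent and the reliquary as thing and Jonas as recipient. Fact (1) matches that background with setting = on Wednesday — refutes (i).
Summary (ii) focuses "the reliquary" (the thing); background Astrid as agent and Jonas as recipient and on Thursday as setting. Fact (4) matches that background with thing = the diagram — refutes (ii).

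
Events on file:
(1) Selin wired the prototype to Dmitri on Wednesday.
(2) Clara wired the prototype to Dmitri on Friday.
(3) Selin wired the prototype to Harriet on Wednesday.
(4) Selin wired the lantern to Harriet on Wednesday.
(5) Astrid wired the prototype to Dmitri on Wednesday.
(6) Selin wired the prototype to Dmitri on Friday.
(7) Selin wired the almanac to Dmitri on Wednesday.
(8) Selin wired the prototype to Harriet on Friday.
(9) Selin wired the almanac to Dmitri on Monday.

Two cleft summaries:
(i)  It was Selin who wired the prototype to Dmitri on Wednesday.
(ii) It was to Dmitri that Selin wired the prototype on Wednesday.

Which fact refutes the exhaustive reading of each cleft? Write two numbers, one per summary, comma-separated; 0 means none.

5, 3

(i): focus "Selin". Looking for thing = the prototype, recipient = Dmitri, setting = on Wednesday with some other agent — fact (5) has Astrid there. Refuted.
(ii): focus "Dmitri". Looking for agent = Selin, thing = the prototype, setting = on Wednesday with some other recipient — fact (3) has Harriet there. Refuted.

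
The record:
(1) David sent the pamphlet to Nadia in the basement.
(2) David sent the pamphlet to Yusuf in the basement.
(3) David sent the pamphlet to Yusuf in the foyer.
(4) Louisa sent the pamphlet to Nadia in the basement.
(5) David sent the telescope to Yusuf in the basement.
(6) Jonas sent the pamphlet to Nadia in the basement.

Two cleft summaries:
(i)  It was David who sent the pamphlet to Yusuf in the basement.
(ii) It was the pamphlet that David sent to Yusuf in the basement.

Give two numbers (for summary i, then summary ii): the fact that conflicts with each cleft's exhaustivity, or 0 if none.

0, 5

(i): focus "David". No fact shares same thing, recipient, setting (the pamphlet / Yusuf / in the basement) with a different agent. 0.
(ii): focus "the pamphlet". Looking for same agent, recipient, setting (David / Yusuf / in the basement) with some other thing — fact (5) has the telescope there. Refuted.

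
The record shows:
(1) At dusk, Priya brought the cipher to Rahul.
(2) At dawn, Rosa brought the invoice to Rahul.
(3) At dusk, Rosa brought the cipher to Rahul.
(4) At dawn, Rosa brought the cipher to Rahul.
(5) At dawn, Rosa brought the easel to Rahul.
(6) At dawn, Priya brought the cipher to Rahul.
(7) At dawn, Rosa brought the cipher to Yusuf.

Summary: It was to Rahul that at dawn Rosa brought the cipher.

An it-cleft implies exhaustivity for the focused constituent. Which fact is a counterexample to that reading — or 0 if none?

The cleft puts "Rahul" in focus and presupposes the open proposition with same agent, thing, setting (Rosa / the cipher / at dawn).
The exhaustive reading says no other recipient fits that background.
But fact (7) also has same agent, thing, setting (Rosa / the cipher / at dawn), with recipient = Yusuf — so the exhaustive reading fails.

7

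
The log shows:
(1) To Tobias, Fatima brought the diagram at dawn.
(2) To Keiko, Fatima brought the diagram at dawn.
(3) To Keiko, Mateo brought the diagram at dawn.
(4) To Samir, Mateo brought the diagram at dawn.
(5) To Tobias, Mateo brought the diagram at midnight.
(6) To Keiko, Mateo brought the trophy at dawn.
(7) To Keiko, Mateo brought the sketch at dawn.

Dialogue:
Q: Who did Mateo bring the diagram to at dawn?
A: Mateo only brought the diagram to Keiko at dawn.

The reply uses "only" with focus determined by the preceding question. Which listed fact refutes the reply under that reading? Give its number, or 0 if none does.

Answering "Who did ... to ...?" puts focus on the recipient — here, "Keiko".
"Only" then excludes alternative recipients while the background — same agent, thing, setting (Mateo / the diagram / at dawn) — is held fixed.
Fact (4) keeps same agent, thing, setting (Mateo / the diagram / at dawn) but has recipient = Samir; that refutes the reply.
(Fact (6) would refute a reading with focus on the thing — but that is not what the question asks.)

4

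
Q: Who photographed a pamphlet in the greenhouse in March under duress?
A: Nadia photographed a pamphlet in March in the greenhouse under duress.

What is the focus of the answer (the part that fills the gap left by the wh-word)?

The wh-word "who" asks about the subject (agent).
In the answer, "a pamphlet", "in March", "under duress" and "in the greenhouse" are given — repeated from the question.
The constituent filling the subject (agent) gap is "Nadia"; that is the focus and would carry nuclear stress.

Nadia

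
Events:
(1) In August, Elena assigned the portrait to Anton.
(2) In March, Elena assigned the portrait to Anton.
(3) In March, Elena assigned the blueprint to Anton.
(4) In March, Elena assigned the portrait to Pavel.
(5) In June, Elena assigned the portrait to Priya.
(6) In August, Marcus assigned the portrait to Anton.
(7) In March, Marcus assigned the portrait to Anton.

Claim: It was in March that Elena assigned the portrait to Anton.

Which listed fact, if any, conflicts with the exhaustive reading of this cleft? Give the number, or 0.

1

Focus of the cleft: "in March" (the setting). Presupposed background: same agent, thing, recipient (Elena / the portrait / Anton).
Exhaustivity: in March is the only setting satisfying that background.
But fact (1) also has same agent, thing, recipient (Elena / the portrait / Anton), with setting = in August — so the exhaustive reading fails.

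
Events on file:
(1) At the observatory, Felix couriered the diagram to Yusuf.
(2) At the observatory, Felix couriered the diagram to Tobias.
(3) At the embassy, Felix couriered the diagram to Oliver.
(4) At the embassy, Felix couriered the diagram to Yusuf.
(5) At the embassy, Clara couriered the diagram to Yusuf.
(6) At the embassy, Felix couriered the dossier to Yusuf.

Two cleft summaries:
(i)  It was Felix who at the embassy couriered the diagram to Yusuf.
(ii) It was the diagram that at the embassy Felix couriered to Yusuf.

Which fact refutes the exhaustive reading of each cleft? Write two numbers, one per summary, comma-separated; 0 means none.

Summary (i) focuses "Felix" (the agent); background thing = the diagram, recipient = Yusuf, setting = at the embassy. Fact (5) matches that background with agent = Clara — refutes (i).
Summary (ii) focuses "the diagram" (the thing); background agent = Felix, recipient = Yusuf, setting = at the embassy. Fact (6) matches that background with thing = the dossier — refutes (ii).

5, 6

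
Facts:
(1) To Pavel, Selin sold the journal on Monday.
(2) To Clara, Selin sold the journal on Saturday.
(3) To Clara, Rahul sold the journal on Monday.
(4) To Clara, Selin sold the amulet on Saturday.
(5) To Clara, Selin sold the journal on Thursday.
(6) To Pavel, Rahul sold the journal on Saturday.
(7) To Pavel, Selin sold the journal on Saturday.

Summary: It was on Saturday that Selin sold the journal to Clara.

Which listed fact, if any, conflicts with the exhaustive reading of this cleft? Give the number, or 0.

5

The cleft puts "on Saturday" in focus and presupposes the open proposition with Selin as agent and the journal as thing and Clara as recipient.
The exhaustive reading says no other setting fits that background.
But fact (5) also has Selin as agent and the journal as thing and Clara as recipient, with setting = on Thursday — so the exhaustive reading fails.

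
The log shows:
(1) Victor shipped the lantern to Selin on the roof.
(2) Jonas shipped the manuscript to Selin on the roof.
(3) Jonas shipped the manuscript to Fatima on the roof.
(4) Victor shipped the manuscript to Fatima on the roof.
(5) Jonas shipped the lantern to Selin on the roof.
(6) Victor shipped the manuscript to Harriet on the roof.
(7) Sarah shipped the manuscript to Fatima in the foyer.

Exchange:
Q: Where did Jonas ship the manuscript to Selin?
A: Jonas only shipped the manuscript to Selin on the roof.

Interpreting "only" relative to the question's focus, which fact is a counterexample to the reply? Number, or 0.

0

The question "Where did ...?" targets the setting, so in the reply the focus falls on "on the roof".
So "only" ranges over settings; the rest (agent = Jonas, thing = the manuscript, recipient = Selin) is presupposed.
No fact keeps agent = Jonas, thing = the manuscript, recipient = Selin while changing the setting; every other fact differs on something backgrounded. The reply stands.
(Fact (3) would refute a reading with focus on the recipient — but that is not what the question asks.)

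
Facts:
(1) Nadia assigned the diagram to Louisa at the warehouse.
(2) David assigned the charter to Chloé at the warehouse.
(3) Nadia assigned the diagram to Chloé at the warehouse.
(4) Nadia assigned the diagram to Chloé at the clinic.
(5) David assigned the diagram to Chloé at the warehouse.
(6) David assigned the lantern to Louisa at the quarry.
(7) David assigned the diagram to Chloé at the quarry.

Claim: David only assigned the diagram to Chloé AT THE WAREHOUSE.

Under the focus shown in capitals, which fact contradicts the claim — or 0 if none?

The capitals mark "at the warehouse" as focus. So "only" rules out other settings, with the rest (same agent, thing, recipient (David / the diagram / Chloé)) as background.
Fact (7) shares the background but differs in setting (at the quarry) — a counterexample.

7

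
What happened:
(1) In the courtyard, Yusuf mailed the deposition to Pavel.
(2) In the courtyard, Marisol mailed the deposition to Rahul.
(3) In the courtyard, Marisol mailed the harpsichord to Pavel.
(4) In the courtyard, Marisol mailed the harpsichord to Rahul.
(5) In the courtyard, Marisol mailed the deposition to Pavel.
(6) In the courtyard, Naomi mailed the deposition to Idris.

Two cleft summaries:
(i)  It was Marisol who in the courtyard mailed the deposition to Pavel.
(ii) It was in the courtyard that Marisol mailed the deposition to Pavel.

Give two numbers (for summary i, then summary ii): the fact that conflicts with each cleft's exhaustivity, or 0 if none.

1, 0

Summary (i) focuses "Marisol" (the agent); background same thing, recipient, setting (the deposition / Pavel / in the courtyard). Fact (1) matches that background with agent = Yusuf — refutes (i).
Summary (ii) focuses "in the courtyard" (the setting); background same agent, thing, recipient (Marisol / the deposition / Pavel). No fact matches that background with a different setting, so 0.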